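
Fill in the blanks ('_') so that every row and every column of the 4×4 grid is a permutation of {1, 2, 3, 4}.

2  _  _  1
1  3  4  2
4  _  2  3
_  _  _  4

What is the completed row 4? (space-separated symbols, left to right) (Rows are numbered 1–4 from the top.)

3 2 1 4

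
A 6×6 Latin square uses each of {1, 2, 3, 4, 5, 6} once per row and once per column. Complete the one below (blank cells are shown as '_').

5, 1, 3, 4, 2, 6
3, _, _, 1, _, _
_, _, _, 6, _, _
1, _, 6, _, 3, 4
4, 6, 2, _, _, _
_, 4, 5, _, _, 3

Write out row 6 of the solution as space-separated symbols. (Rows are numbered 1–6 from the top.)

6 4 5 2 1 3

(r2,c3) = 4
(r3,c1) = 2
(r3,c3) = 1
(r3,c6) = 5
(r5,c6) = 1
(r6,c1) = 6
(r6,c4) = 2
(r6,c5) = 1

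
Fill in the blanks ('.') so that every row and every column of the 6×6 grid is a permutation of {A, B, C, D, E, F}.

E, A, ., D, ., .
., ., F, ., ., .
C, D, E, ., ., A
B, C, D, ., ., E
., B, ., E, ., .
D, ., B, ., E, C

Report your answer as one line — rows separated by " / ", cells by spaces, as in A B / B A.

(r1,c3) = C
(r2,c1) = A
(r2,c2) = E
(r5,c1) = F
(r5,c3) = A
(r5,c6) = D
(r6,c2) = F
(r6,c4) = A
(r2,c6) = B
(r4,c4) = F
(r4,c5) = A
(r5,c5) = C
(r1,c6) = F
(r2,c4) = C
(r2,c5) = D
(r3,c4) = B
(r3,c5) = F
(r1,c5) = B

E A C D B F / A E F C D B / C D E B F A / B C D F A E / F B A E C D / D F B A E C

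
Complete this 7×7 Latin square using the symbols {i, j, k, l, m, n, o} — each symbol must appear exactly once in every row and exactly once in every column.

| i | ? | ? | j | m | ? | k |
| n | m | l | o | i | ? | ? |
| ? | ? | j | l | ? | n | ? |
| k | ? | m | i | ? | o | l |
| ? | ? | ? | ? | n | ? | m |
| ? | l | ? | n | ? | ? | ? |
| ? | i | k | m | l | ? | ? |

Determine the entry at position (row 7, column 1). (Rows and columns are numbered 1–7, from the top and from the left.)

o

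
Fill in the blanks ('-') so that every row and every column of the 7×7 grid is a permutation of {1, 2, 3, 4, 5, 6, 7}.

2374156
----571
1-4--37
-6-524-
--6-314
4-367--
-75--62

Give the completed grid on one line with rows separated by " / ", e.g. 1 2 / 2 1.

(r2,c3) = 2
(r2,c4) = 3
(r3,c4) = 2
(r3,c5) = 6
(r4,c3) = 1
(r4,c7) = 3
(r5,c4) = 7
(r6,c6) = 2
(r6,c7) = 5
(r7,c1) = 3
(r7,c4) = 1
(r7,c5) = 4
(r2,c1) = 6
(r2,c2) = 4
(r3,c2) = 5
(r4,c1) = 7
(r5,c1) = 5
(r5,c2) = 2
(r6,c2) = 1

2 3 7 4 1 5 6 / 6 4 2 3 5 7 1 / 1 5 4 2 6 3 7 / 7 6 1 5 2 4 3 / 5 2 6 7 3 1 4 / 4 1 3 6 7 2 5 / 3 7 5 1 4 6 2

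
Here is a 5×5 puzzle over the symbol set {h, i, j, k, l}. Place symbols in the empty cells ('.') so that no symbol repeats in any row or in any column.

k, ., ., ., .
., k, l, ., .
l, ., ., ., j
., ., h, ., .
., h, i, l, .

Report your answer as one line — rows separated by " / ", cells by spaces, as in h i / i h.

k l j i h / h k l j i / l i k h j / i j h k l / j h i l k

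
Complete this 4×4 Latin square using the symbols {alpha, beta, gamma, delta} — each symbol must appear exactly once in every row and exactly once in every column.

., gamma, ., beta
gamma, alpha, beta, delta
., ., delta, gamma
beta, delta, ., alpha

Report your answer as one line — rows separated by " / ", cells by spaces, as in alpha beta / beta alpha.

delta gamma alpha beta / gamma alpha beta delta / alpha beta delta gamma / beta delta gamma alpha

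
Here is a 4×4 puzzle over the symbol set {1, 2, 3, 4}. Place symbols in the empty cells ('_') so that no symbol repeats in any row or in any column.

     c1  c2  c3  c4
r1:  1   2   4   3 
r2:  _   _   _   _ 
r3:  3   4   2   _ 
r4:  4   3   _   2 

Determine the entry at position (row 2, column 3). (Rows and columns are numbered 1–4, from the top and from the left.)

(r2,c1) = 2
(r2,c2) = 1
(r2,c3) = 3

3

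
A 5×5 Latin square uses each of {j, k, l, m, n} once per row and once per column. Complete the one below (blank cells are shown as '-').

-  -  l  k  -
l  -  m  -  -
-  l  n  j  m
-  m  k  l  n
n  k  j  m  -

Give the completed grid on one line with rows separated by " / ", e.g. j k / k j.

m n l k j / l j m n k / k l n j m / j m k l n / n k j m l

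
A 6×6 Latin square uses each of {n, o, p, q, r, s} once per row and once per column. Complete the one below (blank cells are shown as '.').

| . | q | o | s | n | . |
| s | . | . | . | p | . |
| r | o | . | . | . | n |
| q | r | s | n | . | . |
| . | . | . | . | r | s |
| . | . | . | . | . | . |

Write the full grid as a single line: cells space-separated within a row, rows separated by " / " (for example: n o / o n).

p q o s n r / s n r o p q / r o q p s n / q r s n o p / o p n q r s / n s p r q o

row 1 has {n,o,q,s}; column 1 has {q,r,s} — only p is left for (r1,c1).
row 1 has {n,o,p,q,s}; column 6 has {n,s} — only r is left for (r1,c6).
row 2 has {p,s}; column 2 has {o,q,r} — only n is left for (r2,c2).
row 4 has {n,q,r,s}; column 5 has {n,p,r} — only o is left for (r4,c5).
row 4 has {n,o,q,r,s}; column 6 has {n,r,s} — only p is left for (r4,c6).
row 5 has {r,s}; column 2 has {n,o,q,r} — only p is left for (r5,c2).
row 6 is empty so far; column 2 has {n,o,p,q,r} — only s is left for (r6,c2).
row 6 has {s}; column 5 has {n,o,p,r} — only q is left for (r6,c5).
row 6 has {q,s}; column 6 has {n,p,r,s} — only o is left for (r6,c6).
row 2 has {n,p,s}; column 6 has {n,o,p,r,s} — only q is left for (r2,c6).
row 3 has {n,o,r}; column 5 has {n,o,p,q,r} — only s is left for (r3,c5).
row 6 has {o,q,s}; column 1 has {p,q,r,s} — only n is left for (r6,c1).
row 2 has {n,p,q,s}; column 3 has {o,s} — only r is left for (r2,c3).
row 2 has {n,p,q,r,s}; column 4 has {n,s} — only o is left for (r2,c4).
row 5 has {p,r,s}; column 1 has {n,p,q,r,s} — only o is left for (r5,c1).
row 5 has {o,p,r,s}; column 4 has {n,o,s} — only q is left for (r5,c4).
row 6 has {n,o,q,s}; column 3 has {o,r,s} — only p is left for (r6,c3).
row 6 has {n,o,p,q,s}; column 4 has {n,o,q,s} — only r is left for (r6,c4).
row 3 has {n,o,r,s}; column 3 has {o,p,r,s} — only q is left for (r3,c3).
row 3 has {n,o,q,r,s}; column 4 has {n,o,q,r,s} — only p is left for (r3,c4).
row 5 has {o,p,q,r,s}; column 3 has {o,p,q,r,s} — only n is left for (r5,c3).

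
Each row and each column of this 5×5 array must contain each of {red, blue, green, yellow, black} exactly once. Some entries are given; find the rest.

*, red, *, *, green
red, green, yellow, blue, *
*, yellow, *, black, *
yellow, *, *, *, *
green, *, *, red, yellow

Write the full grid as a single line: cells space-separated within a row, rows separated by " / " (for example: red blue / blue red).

black red blue yellow green / red green yellow blue black / blue yellow green black red / yellow black red green blue / green blue black red yellow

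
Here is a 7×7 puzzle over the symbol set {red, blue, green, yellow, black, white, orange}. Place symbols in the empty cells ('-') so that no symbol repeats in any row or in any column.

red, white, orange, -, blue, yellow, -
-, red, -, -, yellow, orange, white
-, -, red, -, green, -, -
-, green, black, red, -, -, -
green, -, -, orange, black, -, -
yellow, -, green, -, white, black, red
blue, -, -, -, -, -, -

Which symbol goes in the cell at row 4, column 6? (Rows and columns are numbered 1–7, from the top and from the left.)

blue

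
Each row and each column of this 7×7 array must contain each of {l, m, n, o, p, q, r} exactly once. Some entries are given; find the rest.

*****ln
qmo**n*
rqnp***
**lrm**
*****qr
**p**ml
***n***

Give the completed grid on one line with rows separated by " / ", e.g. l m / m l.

p o r m q l n / q m o l r n p / r q n p l o m / o n l r m p q / l p m o n q r / n r p q o m l / m l q n p r o

row 2 has {m,n,o,q}; column 4 has {n,p,r} — only l is left for (r2,c4).
row 2 has {l,m,n,o,q}; column 7 has {l,n,r} — only p is left for (r2,c7).
row 3 has {n,p,q,r}; column 6 has {l,m,n,q} — only o is left for (r3,c6).
row 3 has {n,o,p,q,r}; column 7 has {l,n,p,r} — only m is left for (r3,c7).
row 4 has {l,m,r}; column 6 has {l,m,n,o,q} — only p is left for (r4,c6).
row 5 has {q,r}; column 3 has {l,n,o,p} — only m is left for (r5,c3).
row 5 has {m,q,r}; column 4 has {l,n,p,r} — only o is left for (r5,c4).
row 6 has {l,m,p}; column 4 has {l,n,o,p,r} — only q is left for (r6,c4).
row 7 has {n}; column 6 has {l,m,n,o,p,q} — only r is left for (r7,c6).
row 1 has {l,n}; column 4 has {l,n,o,p,q,r} — only m is left for (r1,c4).
row 2 has {l,m,n,o,p,q}; column 5 has {m} — only r is left for (r2,c5).
row 3 has {m,n,o,p,q,r}; column 5 has {m,r} — only l is left for (r3,c5).
row 7 has {n,r}; column 3 has {l,m,n,o,p} — only q is left for (r7,c3).
row 7 has {n,q,r}; column 7 has {l,m,n,p,r} — only o is left for (r7,c7).
row 1 has {l,m,n}; column 3 has {l,m,n,o,p,q} — only r is left for (r1,c3).
row 4 has {l,m,p,r}; column 7 has {l,m,n,o,p,r} — only q is left for (r4,c7).
row 7 has {n,o,q,r}; column 5 has {l,m,r} — only p is left for (r7,c5).
row 5 has {m,o,q,r}; column 5 has {l,m,p,r} — only n is left for (r5,c5).
row 6 has {l,m,p,q}; column 5 has {l,m,n,p,r} — only o is left for (r6,c5).
row 7 has {n,o,p,q,r}; column 2 has {m,q} — only l is left for (r7,c2).
row 1 has {l,m,n,r}; column 5 has {l,m,n,o,p,r} — only q is left for (r1,c5).
row 5 has {m,n,o,q,r}; column 2 has {l,m,q} — only p is left for (r5,c2).
row 6 has {l,m,o,p,q}; column 1 has {q,r} — only n is left for (r6,c1).
row 6 has {l,m,n,o,p,q}; column 2 has {l,m,p,q} — only r is left for (r6,c2).
row 7 has {l,n,o,p,q,r}; column 1 has {n,q,r} — only m is left for (r7,c1).
row 1 has {l,m,n,q,r}; column 2 has {l,m,p,q,r} — only o is left for (r1,c2).
row 4 has {l,m,p,q,r}; column 1 has {m,n,q,r} — only o is left for (r4,c1).
row 4 has {l,m,o,p,q,r}; column 2 has {l,m,o,p,q,r} — only n is left for (r4,c2).
row 5 has {m,n,o,p,q,r}; column 1 has {m,n,o,q,r} — only l is left for (r5,c1).
row 1 has {l,m,n,o,q,r}; column 1 has {l,m,n,o,q,r} — only p is left for (r1,c1).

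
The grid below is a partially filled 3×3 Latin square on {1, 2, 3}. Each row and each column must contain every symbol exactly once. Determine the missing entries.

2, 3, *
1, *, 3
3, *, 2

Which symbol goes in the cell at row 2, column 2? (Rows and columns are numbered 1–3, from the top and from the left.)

Cell (r1,c3): row 1 has {2,3}; column 3 has {2,3} → 1.
Cell (r2,c2): row 2 has {1,3}; column 2 has {3} → 2.

2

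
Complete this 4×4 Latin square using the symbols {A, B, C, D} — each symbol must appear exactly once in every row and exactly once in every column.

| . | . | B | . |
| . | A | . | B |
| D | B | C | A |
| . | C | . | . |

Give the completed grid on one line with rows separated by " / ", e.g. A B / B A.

A D B C / C A D B / D B C A / B C A D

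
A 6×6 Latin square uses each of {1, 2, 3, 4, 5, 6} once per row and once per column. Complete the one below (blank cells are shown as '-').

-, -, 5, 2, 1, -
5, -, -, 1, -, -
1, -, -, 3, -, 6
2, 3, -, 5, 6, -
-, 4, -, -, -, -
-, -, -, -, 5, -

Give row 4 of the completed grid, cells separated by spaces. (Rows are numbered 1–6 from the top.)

2 3 4 5 6 1

Cell (r1,c2): row 1 has {1,2,5}; column 2 has {3,4} → 6.
Cell (r2,c2): row 2 has {1,5}; column 2 has {3,4,6} → 2.
Cell (r3,c2): row 3 has {1,3,6}; column 2 has {2,3,4,6} → 5.
Cell (r5,c4): row 5 has {4}; column 4 has {1,2,3,5} → 6.
Cell (r6,c2): row 6 has {5}; column 2 has {2,3,4,5,6} → 1.
Cell (r6,c4): row 6 has {1,5}; column 4 has {1,2,3,5,6} → 4.
Cell (r5,c1): row 5 has {4,6}; column 1 has {1,2,5} → 3.
Cell (r5,c5): row 5 has {3,4,6}; column 5 has {1,5,6} → 2.
Cell (r6,c1): row 6 has {1,4,5}; column 1 has {1,2,3,5} → 6.
Cell (r1,c1): row 1 has {1,2,5,6}; column 1 has {1,2,3,5,6} → 4.
Cell (r1,c6): row 1 has {1,2,4,5,6}; column 6 has {6} → 3.
Cell (r2,c6): row 2 has {1,2,5}; column 6 has {3,6} → 4.
Cell (r3,c5): row 3 has {1,3,5,6}; column 5 has {1,2,5,6} → 4.
Cell (r4,c6): row 4 has {2,3,5,6}; column 6 has {3,4,6} → 1.
Cell (r5,c3): row 5 has {2,3,4,6}; column 3 has {5} → 1.
Cell (r5,c6): row 5 has {1,2,3,4,6}; column 6 has {1,3,4,6} → 5.
Cell (r6,c6): row 6 has {1,4,5,6}; column 6 has {1,3,4,5,6} → 2.
Cell (r2,c5): row 2 has {1,2,4,5}; column 5 has {1,2,4,5,6} → 3.
Cell (r3,c3): row 3 has {1,3,4,5,6}; column 3 has {1,5} → 2.
Cell (r4,c3): row 4 has {1,2,3,5,6}; column 3 has {1,2,5} → 4.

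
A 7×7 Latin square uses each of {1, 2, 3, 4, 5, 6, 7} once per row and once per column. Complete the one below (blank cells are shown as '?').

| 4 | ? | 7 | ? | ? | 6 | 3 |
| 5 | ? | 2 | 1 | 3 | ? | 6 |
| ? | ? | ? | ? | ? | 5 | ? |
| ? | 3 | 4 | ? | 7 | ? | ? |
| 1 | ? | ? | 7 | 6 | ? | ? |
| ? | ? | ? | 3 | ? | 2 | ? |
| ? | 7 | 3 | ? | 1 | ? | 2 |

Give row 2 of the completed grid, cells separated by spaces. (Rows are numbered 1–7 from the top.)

5 4 2 1 3 7 6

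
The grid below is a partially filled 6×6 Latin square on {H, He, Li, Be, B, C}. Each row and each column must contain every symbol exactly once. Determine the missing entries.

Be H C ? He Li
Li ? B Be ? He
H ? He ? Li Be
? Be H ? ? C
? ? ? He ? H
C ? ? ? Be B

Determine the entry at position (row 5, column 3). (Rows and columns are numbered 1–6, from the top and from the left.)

Be

(r1,c4) = B
(r2,c2) = C
(r2,c5) = H
(r3,c2) = B
(r3,c4) = C
(r4,c4) = Li
(r4,c5) = B
(r5,c1) = B
(r5,c2) = Li
(r5,c3) = Be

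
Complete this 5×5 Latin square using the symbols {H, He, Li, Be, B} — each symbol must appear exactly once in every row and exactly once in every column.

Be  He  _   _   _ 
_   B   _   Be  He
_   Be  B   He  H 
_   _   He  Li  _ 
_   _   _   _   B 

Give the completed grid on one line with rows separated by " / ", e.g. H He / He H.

Cell (r1,c5): row 1 has {He,Be}; column 5 has {H,He,B} → Li.
Cell (r3,c1): row 3 has {H,He,Be,B}; column 1 has {Be} → Li.
Cell (r4,c2): row 4 has {He,Li}; column 2 has {He,Be,B} → H.
Cell (r4,c5): row 4 has {H,He,Li}; column 5 has {H,He,Li,B} → Be.
Cell (r5,c2): row 5 has {B}; column 2 has {H,He,Be,B} → Li.
Cell (r5,c4): row 5 has {Li,B}; column 4 has {He,Li,Be} → H.
Cell (r1,c3): row 1 has {He,Li,Be}; column 3 has {He,B} → H.
Cell (r1,c4): row 1 has {H,He,Li,Be}; column 4 has {H,He,Li,Be} → B.
Cell (r2,c1): row 2 has {He,Be,B}; column 1 has {Li,Be} → H.
Cell (r2,c3): row 2 has {H,He,Be,B}; column 3 has {H,He,B} → Li.
Cell (r4,c1): row 4 has {H,He,Li,Be}; column 1 has {H,Li,Be} → B.
Cell (r5,c1): row 5 has {H,Li,B}; column 1 has {H,Li,Be,B} → He.
Cell (r5,c3): row 5 has {H,He,Li,B}; column 3 has {H,He,Li,B} → Be.

Be He H B Li / H B Li Be He / Li Be B He H / B H He Li Be / He Li Be H B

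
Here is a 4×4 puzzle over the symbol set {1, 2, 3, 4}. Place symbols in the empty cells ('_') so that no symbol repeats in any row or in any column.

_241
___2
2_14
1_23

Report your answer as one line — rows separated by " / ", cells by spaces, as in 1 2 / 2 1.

3 2 4 1 / 4 1 3 2 / 2 3 1 4 / 1 4 2 3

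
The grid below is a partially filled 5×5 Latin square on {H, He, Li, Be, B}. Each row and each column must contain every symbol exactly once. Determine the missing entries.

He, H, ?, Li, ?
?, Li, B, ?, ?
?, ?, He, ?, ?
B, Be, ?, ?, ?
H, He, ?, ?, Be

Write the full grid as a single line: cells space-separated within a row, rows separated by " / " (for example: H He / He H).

(r1,c3) = Be
(r1,c5) = B
(r2,c1) = Be
(r3,c1) = Li
(r3,c2) = B
(r3,c5) = H
(r5,c3) = Li
(r5,c4) = B
(r2,c5) = He
(r3,c4) = Be
(r4,c3) = H
(r4,c4) = He
(r4,c5) = Li
(r2,c4) = H

He H Be Li B / Be Li B H He / Li B He Be H / B Be H He Li / H He Li B Be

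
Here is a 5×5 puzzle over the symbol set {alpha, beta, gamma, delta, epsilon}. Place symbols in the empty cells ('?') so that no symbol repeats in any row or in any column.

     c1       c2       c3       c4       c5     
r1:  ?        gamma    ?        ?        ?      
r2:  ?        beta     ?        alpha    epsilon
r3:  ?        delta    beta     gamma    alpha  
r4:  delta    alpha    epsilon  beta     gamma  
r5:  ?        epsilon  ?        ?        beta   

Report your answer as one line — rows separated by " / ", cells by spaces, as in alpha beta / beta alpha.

(r1,c5): row 1 has {gamma}; column 5 has {alpha,beta,gamma,epsilon}, so it must be delta.
(r2,c1): row 2 has {alpha,beta,epsilon}; column 1 has {delta}, so it must be gamma.
(r2,c3): row 2 has {alpha,beta,gamma,epsilon}; column 3 has {beta,epsilon}, so it must be delta.
(r3,c1): row 3 has {alpha,beta,gamma,delta}; column 1 has {gamma,delta}, so it must be epsilon.
(r5,c1): row 5 has {beta,epsilon}; column 1 has {gamma,delta,epsilon}, so it must be alpha.
(r5,c3): row 5 has {alpha,beta,epsilon}; column 3 has {beta,delta,epsilon}, so it must be gamma.
(r5,c4): row 5 has {alpha,beta,gamma,epsilon}; column 4 has {alpha,beta,gamma}, so it must be delta.
(r1,c1): row 1 has {gamma,delta}; column 1 has {alpha,gamma,delta,epsilon}, so it must be beta.
(r1,c3): row 1 has {beta,gamma,delta}; column 3 has {beta,gamma,delta,epsilon}, so it must be alpha.
(r1,c4): row 1 has {alpha,beta,gamma,delta}; column 4 has {alpha,beta,gamma,delta}, so it must be epsilon.

beta gamma alpha epsilon delta / gamma beta delta alpha epsilon / epsilon delta beta gamma alpha / delta alpha epsilon beta gamma / alpha epsilon gamma delta beta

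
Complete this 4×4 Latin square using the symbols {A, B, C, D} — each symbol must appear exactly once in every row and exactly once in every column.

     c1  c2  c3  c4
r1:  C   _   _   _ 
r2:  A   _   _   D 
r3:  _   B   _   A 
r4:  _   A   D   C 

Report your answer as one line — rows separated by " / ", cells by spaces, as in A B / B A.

(r1,c2) = D
(r1,c4) = B
(r2,c2) = C
(r2,c3) = B
(r3,c1) = D
(r3,c3) = C
(r4,c1) = B
(r1,c3) = A

C D A B / A C B D / D B C A / B A D C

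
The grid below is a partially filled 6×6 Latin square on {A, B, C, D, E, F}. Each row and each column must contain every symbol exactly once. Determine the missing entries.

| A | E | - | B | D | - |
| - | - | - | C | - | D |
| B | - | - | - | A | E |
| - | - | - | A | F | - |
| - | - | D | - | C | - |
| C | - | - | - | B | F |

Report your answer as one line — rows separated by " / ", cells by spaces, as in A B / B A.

A E F B D C / F A B C E D / B F C D A E / D C E A F B / E B D F C A / C D A E B F

row 1 has {A,B,D,E}; column 6 has {D,E,F} — only C is left for (r1,c6).
row 2 has {C,D}; column 5 has {A,B,C,D,F} — only E is left for (r2,c5).
row 4 has {A,F}; column 6 has {C,D,E,F} — only B is left for (r4,c6).
row 5 has {C,D}; column 6 has {B,C,D,E,F} — only A is left for (r5,c6).
row 1 has {A,B,C,D,E}; column 3 has {D} — only F is left for (r1,c3).
row 2 has {C,D,E}; column 1 has {A,B,C} — only F is left for (r2,c1).
row 3 has {A,B,E}; column 3 has {D,F} — only C is left for (r3,c3).
row 4 has {A,B,F}; column 3 has {C,D,F} — only E is left for (r4,c3).
row 5 has {A,C,D}; column 1 has {A,B,C,F} — only E is left for (r5,c1).
row 5 has {A,C,D,E}; column 4 has {A,B,C} — only F is left for (r5,c4).
row 6 has {B,C,F}; column 3 has {C,D,E,F} — only A is left for (r6,c3).
row 2 has {C,D,E,F}; column 3 has {A,C,D,E,F} — only B is left for (r2,c3).
row 3 has {A,B,C,E}; column 4 has {A,B,C,F} — only D is left for (r3,c4).
row 4 has {A,B,E,F}; column 1 has {A,B,C,E,F} — only D is left for (r4,c1).
row 4 has {A,B,D,E,F}; column 2 has {E} — only C is left for (r4,c2).
row 5 has {A,C,D,E,F}; column 2 has {C,E} — only B is left for (r5,c2).
row 6 has {A,B,C,F}; column 2 has {B,C,E} — only D is left for (r6,c2).
row 6 has {A,B,C,D,F}; column 4 has {A,B,C,D,F} — only E is left for (r6,c4).
row 2 has {B,C,D,E,F}; column 2 has {B,C,D,E} — only A is left for (r2,c2).
row 3 has {A,B,C,D,E}; column 2 has {A,B,C,D,E} — only F is left for (r3,c2).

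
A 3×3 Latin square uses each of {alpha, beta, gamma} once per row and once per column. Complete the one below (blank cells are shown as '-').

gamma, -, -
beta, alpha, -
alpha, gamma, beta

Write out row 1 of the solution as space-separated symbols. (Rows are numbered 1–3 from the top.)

gamma beta alpha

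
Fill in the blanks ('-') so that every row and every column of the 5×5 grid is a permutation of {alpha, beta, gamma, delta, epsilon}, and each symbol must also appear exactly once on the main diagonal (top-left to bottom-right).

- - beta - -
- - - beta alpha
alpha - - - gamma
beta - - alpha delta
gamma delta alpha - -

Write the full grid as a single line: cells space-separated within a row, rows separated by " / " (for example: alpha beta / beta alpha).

Cell (r1,c5): row 1 has {beta}; column 5 has {alpha,gamma,delta} → epsilon.
Cell (r5,c4): row 5 has {alpha,gamma,delta}; column 4 has {alpha,beta} → epsilon.
Cell (r5,c5): row 5 has {alpha,gamma,delta,epsilon}; column 5 has {alpha,gamma,delta,epsilon}; the diagonal has {alpha} → beta.
Cell (r1,c1): row 1 has {beta,epsilon}; column 1 has {alpha,beta,gamma}; the diagonal has {alpha,beta} → delta.
Cell (r1,c4): row 1 has {beta,delta,epsilon}; column 4 has {alpha,beta,epsilon} → gamma.
Cell (r2,c1): row 2 has {alpha,beta}; column 1 has {alpha,beta,gamma,delta} → epsilon.
Cell (r2,c2): row 2 has {alpha,beta,epsilon}; column 2 has {delta}; the diagonal has {alpha,beta,delta} → gamma.
Cell (r2,c3): row 2 has {alpha,beta,gamma,epsilon}; column 3 has {alpha,beta} → delta.
Cell (r3,c3): row 3 has {alpha,gamma}; column 3 has {alpha,beta,delta}; the diagonal has {alpha,beta,gamma,delta} → epsilon.
Cell (r3,c4): row 3 has {alpha,gamma,epsilon}; column 4 has {alpha,beta,gamma,epsilon} → delta.
Cell (r4,c2): row 4 has {alpha,beta,delta}; column 2 has {gamma,delta} → epsilon.
Cell (r4,c3): row 4 has {alpha,beta,delta,epsilon}; column 3 has {alpha,beta,delta,epsilon} → gamma.
Cell (r1,c2): row 1 has {beta,gamma,delta,epsilon}; column 2 has {gamma,delta,epsilon} → alpha.
Cell (r3,c2): row 3 has {alpha,gamma,delta,epsilon}; column 2 has {alpha,gamma,delta,epsilon} → beta.

delta alpha beta gamma epsilon / epsilon gamma delta beta alpha / alpha beta epsilon delta gamma / beta epsilon gamma alpha delta / gamma delta alpha epsilon beta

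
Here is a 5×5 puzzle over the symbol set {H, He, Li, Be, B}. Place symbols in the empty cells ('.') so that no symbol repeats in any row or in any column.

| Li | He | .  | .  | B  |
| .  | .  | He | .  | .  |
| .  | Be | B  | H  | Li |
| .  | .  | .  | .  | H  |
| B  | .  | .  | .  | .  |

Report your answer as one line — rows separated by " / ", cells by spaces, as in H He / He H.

Cell (r1,c4): row 1 has {He,Li,B}; column 4 has {H} → Be.
Cell (r2,c5): row 2 has {He}; column 5 has {H,Li,B} → Be.
Cell (r3,c1): row 3 has {H,Li,Be,B}; column 1 has {Li,B} → He.
Cell (r4,c1): row 4 has {H}; column 1 has {He,Li,B} → Be.
Cell (r4,c3): row 4 has {H,Be}; column 3 has {He,B} → Li.
Cell (r5,c5): row 5 has {B}; column 5 has {H,Li,Be,B} → He.
Cell (r1,c3): row 1 has {He,Li,Be,B}; column 3 has {He,Li,B} → H.
Cell (r2,c1): row 2 has {He,Be}; column 1 has {He,Li,Be,B} → H.
Cell (r4,c2): row 4 has {H,Li,Be}; column 2 has {He,Be} → B.
Cell (r4,c4): row 4 has {H,Li,Be,B}; column 4 has {H,Be} → He.
Cell (r5,c3): row 5 has {He,B}; column 3 has {H,He,Li,B} → Be.
Cell (r5,c4): row 5 has {He,Be,B}; column 4 has {H,He,Be} → Li.
Cell (r2,c2): row 2 has {H,He,Be}; column 2 has {He,Be,B} → Li.
Cell (r2,c4): row 2 has {H,He,Li,Be}; column 4 has {H,He,Li,Be} → B.
Cell (r5,c2): row 5 has {He,Li,Be,B}; column 2 has {He,Li,Be,B} → H.

Li He H Be B / H Li He B Be / He Be B H Li / Be B Li He H / B H Be Li He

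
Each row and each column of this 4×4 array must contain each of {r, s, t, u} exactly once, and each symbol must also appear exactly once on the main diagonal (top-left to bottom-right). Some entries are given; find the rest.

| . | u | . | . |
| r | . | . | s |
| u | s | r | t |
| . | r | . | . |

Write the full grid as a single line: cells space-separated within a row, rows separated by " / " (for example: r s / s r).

(r1,c4) = r
(r2,c2) = t
(r2,c3) = u
(r4,c4) = u
(r1,c1) = s
(r1,c3) = t
(r4,c1) = t
(r4,c3) = s

s u t r / r t u s / u s r t / t r s u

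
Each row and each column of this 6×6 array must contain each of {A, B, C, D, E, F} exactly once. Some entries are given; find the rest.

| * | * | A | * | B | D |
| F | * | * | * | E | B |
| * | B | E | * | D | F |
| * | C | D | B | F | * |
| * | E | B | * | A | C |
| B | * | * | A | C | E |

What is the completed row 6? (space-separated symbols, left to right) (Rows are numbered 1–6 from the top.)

B D F A C E

At row 1, column 2: row 1 has {A,B,D}; column 2 has {B,C,E}; that leaves F.
At row 2, column 3: row 2 has {B,E,F}; column 3 has {A,B,D,E}; that leaves C.
At row 2, column 4: row 2 has {B,C,E,F}; column 4 has {A,B}; that leaves D.
At row 3, column 4: row 3 has {B,D,E,F}; column 4 has {A,B,D}; that leaves C.
At row 4, column 6: row 4 has {B,C,D,F}; column 6 has {B,C,D,E,F}; that leaves A.
At row 5, column 1: row 5 has {A,B,C,E}; column 1 has {B,F}; that leaves D.
At row 5, column 4: row 5 has {A,B,C,D,E}; column 4 has {A,B,C,D}; that leaves F.
At row 6, column 2: row 6 has {A,B,C,E}; column 2 has {B,C,E,F}; that leaves D.
At row 6, column 3: row 6 has {A,B,C,D,E}; column 3 has {A,B,C,D,E}; that leaves F.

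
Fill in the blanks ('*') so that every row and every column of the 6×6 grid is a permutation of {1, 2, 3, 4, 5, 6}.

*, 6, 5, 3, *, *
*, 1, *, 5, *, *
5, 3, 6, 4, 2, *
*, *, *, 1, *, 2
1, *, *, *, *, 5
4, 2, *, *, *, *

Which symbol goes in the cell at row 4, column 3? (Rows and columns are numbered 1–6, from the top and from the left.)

At row 1, column 1: row 1 has {3,5,6}; column 1 has {1,4,5}; that leaves 2.
At row 3, column 6: row 3 has {2,3,4,5,6}; column 6 has {2,5}; that leaves 1.
At row 5, column 2: row 5 has {1,5}; column 2 has {1,2,3,6}; that leaves 4.
At row 6, column 4: row 6 has {2,4}; column 4 has {1,3,4,5}; that leaves 6.
At row 6, column 6: row 6 has {2,4,6}; column 6 has {1,2,5}; that leaves 3.
At row 1, column 6: row 1 has {2,3,5,6}; column 6 has {1,2,3,5}; that leaves 4.
At row 2, column 6: row 2 has {1,5}; column 6 has {1,2,3,4,5}; that leaves 6.
At row 4, column 2: row 4 has {1,2}; column 2 has {1,2,3,4,6}; that leaves 5.
At row 5, column 4: row 5 has {1,4,5}; column 4 has {1,3,4,5,6}; that leaves 2.
At row 6, column 3: row 6 has {2,3,4,6}; column 3 has {5,6}; that leaves 1.
At row 6, column 5: row 6 has {1,2,3,4,6}; column 5 has {2}; that leaves 5.
At row 1, column 5: row 1 has {2,3,4,5,6}; column 5 has {2,5}; that leaves 1.
At row 2, column 1: row 2 has {1,5,6}; column 1 has {1,2,4,5}; that leaves 3.
At row 2, column 5: row 2 has {1,3,5,6}; column 5 has {1,2,5}; that leaves 4.
At row 4, column 1: row 4 has {1,2,5}; column 1 has {1,2,3,4,5}; that leaves 6.
At row 4, column 5: row 4 has {1,2,5,6}; column 5 has {1,2,4,5}; that leaves 3.
At row 5, column 3: row 5 has {1,2,4,5}; column 3 has {1,5,6}; that leaves 3.
At row 5, column 5: row 5 has {1,2,3,4,5}; column 5 has {1,2,3,4,5}; that leaves 6.
At row 2, column 3: row 2 has {1,3,4,5,6}; column 3 has {1,3,5,6}; that leaves 2.
At row 4, column 3: row 4 has {1,2,3,5,6}; column 3 has {1,2,3,5,6}; that leaves 4.

4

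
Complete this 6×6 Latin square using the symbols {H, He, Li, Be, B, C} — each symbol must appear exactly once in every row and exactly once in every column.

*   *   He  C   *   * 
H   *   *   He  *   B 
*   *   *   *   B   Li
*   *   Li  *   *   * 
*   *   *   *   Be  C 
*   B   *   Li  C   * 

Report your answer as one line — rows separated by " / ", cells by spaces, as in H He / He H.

B Li He C H Be / H C Be He Li B / He H C Be B Li / C Be Li B He H / Li He B H Be C / Be B H Li C He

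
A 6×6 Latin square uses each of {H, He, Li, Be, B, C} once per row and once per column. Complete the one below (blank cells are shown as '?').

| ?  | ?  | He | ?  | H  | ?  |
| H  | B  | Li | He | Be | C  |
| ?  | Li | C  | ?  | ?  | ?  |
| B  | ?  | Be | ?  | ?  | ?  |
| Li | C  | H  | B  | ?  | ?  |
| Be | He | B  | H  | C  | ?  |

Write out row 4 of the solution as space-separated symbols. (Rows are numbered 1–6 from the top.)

At row 1, column 1: row 1 has {H,He}; column 1 has {H,Li,Be,B}; that leaves C.
At row 1, column 2: row 1 has {H,He,C}; column 2 has {He,Li,B,C}; that leaves Be.
At row 1, column 4: row 1 has {H,He,Be,C}; column 4 has {H,He,B}; that leaves Li.
At row 1, column 6: row 1 has {H,He,Li,Be,C}; column 6 has {C}; that leaves B.
At row 3, column 1: row 3 has {Li,C}; column 1 has {H,Li,Be,B,C}; that leaves He.
At row 3, column 4: row 3 has {He,Li,C}; column 4 has {H,He,Li,B}; that leaves Be.
At row 3, column 5: row 3 has {He,Li,Be,C}; column 5 has {H,Be,C}; that leaves B.
At row 3, column 6: row 3 has {He,Li,Be,B,C}; column 6 has {B,C}; that leaves H.
At row 4, column 2: row 4 has {Be,B}; column 2 has {He,Li,Be,B,C}; that leaves H.
At row 4, column 4: row 4 has {H,Be,B}; column 4 has {H,He,Li,Be,B}; that leaves C.
At row 5, column 5: row 5 has {H,Li,B,C}; column 5 has {H,Be,B,C}; that leaves He.
At row 5, column 6: row 5 has {H,He,Li,B,C}; column 6 has {H,B,C}; that leaves Be.
At row 6, column 6: row 6 has {H,He,Be,B,C}; column 6 has {H,Be,B,C}; that leaves Li.
At row 4, column 5: row 4 has {H,Be,B,C}; column 5 has {H,He,Be,B,C}; that leaves Li.
At row 4, column 6: row 4 has {H,Li,Be,B,C}; column 6 has {H,Li,Be,B,C}; that leaves He.

B H Be C Li He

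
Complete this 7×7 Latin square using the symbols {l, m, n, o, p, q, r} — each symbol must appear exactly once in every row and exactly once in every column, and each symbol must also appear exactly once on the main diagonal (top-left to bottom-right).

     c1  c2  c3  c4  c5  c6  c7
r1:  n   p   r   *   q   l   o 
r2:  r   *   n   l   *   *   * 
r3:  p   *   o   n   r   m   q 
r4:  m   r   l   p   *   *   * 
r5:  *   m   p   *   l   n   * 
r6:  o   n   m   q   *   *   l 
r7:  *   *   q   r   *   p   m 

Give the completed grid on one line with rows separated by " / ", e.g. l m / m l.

(r1,c4) = m
(r2,c2) = q
(r2,c6) = o
(r2,c7) = p
(r3,c2) = l
(r4,c6) = q
(r4,c7) = n
(r5,c1) = q
(r5,c4) = o
(r5,c7) = r
(r6,c5) = p
(r6,c6) = r
(r7,c1) = l
(r7,c2) = o
(r7,c5) = n
(r2,c5) = m
(r4,c5) = o

n p r m q l o / r q n l m o p / p l o n r m q / m r l p o q n / q m p o l n r / o n m q p r l / l o q r n p m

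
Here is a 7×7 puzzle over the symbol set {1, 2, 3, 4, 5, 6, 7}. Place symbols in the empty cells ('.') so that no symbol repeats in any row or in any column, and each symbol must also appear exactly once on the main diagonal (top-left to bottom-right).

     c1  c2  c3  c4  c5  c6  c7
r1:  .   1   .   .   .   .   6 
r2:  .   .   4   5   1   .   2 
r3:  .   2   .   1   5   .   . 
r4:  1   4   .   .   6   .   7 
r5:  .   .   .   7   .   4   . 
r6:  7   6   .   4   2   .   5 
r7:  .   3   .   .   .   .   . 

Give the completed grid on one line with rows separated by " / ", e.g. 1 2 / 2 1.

At row 2, column 2: row 2 has {1,2,4,5}; column 2 has {1,2,3,4,6}; the diagonal is empty so far; that leaves 7.
At row 5, column 2: row 5 has {4,7}; column 2 has {1,2,3,4,6,7}; that leaves 5.
At row 5, column 5: row 5 has {4,5,7}; column 5 has {1,2,5,6}; the diagonal has {7}; that leaves 3.
At row 5, column 7: row 5 has {3,4,5,7}; column 7 has {2,5,6,7}; that leaves 1.
At row 6, column 6: row 6 has {2,4,5,6,7}; column 6 has {4}; the diagonal has {3,7}; that leaves 1.
At row 7, column 7: row 7 has {3}; column 7 has {1,2,5,6,7}; the diagonal has {1,3,7}; that leaves 4.
At row 3, column 3: row 3 has {1,2,5}; column 3 has {4}; the diagonal has {1,3,4,7}; that leaves 6.
At row 3, column 7: row 3 has {1,2,5,6}; column 7 has {1,2,4,5,6,7}; that leaves 3.
At row 4, column 4: row 4 has {1,4,6,7}; column 4 has {1,4,5,7}; the diagonal has {1,3,4,6,7}; that leaves 2.
At row 5, column 3: row 5 has {1,3,4,5,7}; column 3 has {4,6}; that leaves 2.
At row 6, column 3: row 6 has {1,2,4,5,6,7}; column 3 has {2,4,6}; that leaves 3.
At row 7, column 4: row 7 has {3,4}; column 4 has {1,2,4,5,7}; that leaves 6.
At row 7, column 5: row 7 has {3,4,6}; column 5 has {1,2,3,5,6}; that leaves 7.
At row 1, column 1: row 1 has {1,6}; column 1 has {1,7}; the diagonal has {1,2,3,4,6,7}; that leaves 5.
At row 1, column 3: row 1 has {1,5,6}; column 3 has {2,3,4,6}; that leaves 7.
At row 1, column 4: row 1 has {1,5,6,7}; column 4 has {1,2,4,5,6,7}; that leaves 3.
At row 1, column 5: row 1 has {1,3,5,6,7}; column 5 has {1,2,3,5,6,7}; that leaves 4.
At row 1, column 6: row 1 has {1,3,4,5,6,7}; column 6 has {1,4}; that leaves 2.
At row 3, column 1: row 3 has {1,2,3,5,6}; column 1 has {1,5,7}; that leaves 4.
At row 3, column 6: row 3 has {1,2,3,4,5,6}; column 6 has {1,2,4}; that leaves 7.
At row 4, column 3: row 4 has {1,2,4,6,7}; column 3 has {2,3,4,6,7}; that leaves 5.
At row 4, column 6: row 4 has {1,2,4,5,6,7}; column 6 has {1,2,4,7}; that leaves 3.
At row 5, column 1: row 5 has {1,2,3,4,5,7}; column 1 has {1,4,5,7}; that leaves 6.
At row 7, column 1: row 7 has {3,4,6,7}; column 1 has {1,4,5,6,7}; that leaves 2.
At row 7, column 3: row 7 has {2,3,4,6,7}; column 3 has {2,3,4,5,6,7}; that leaves 1.
At row 7, column 6: row 7 has {1,2,3,4,6,7}; column 6 has {1,2,3,4,7}; that leaves 5.
At row 2, column 1: row 2 has {1,2,4,5,7}; column 1 has {1,2,4,5,6,7}; that leaves 3.
At row 2, column 6: row 2 has {1,2,3,4,5,7}; column 6 has {1,2,3,4,5,7}; that leaves 6.

5 1 7 3 4 2 6 / 3 7 4 5 1 6 2 / 4 2 6 1 5 7 3 / 1 4 5 2 6 3 7 / 6 5 2 7 3 4 1 / 7 6 3 4 2 1 5 / 2 3 1 6 7 5 4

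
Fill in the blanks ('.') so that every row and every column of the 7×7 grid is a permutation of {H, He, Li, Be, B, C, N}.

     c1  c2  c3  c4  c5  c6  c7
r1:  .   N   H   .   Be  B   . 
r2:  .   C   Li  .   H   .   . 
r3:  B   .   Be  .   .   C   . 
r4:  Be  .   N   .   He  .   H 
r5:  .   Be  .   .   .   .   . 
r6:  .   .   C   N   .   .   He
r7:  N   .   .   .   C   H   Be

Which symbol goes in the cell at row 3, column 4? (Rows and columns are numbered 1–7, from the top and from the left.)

H

Cell (r2,c1): row 2 has {H,Li,C}; column 1 has {Be,B,N} → He.
Cell (r4,c6): row 4 has {H,He,Be,N}; column 6 has {H,B,C} → Li.
Cell (r6,c6): row 6 has {He,C,N}; column 6 has {H,Li,B,C} → Be.
Cell (r2,c6): row 2 has {H,He,Li,C}; column 6 has {H,Li,Be,B,C} → N.
Cell (r2,c7): row 2 has {H,He,Li,C,N}; column 7 has {H,He,Be} → B.
Cell (r4,c2): row 4 has {H,He,Li,Be,N}; column 2 has {Be,C,N} → B.
Cell (r4,c4): row 4 has {H,He,Li,Be,B,N}; column 4 has {N} → C.
Cell (r5,c6): row 5 has {Be}; column 6 has {H,Li,Be,B,C,N} → He.
Cell (r2,c4): row 2 has {H,He,Li,B,C,N}; column 4 has {C,N} → Be.
Cell (r5,c3): row 5 has {He,Be}; column 3 has {H,Li,Be,C,N} → B.
Cell (r7,c3): row 7 has {H,Be,C,N}; column 3 has {H,Li,Be,B,C,N} → He.
Cell (r7,c2): row 7 has {H,He,Be,C,N}; column 2 has {Be,B,C,N} → Li.
Cell (r7,c4): row 7 has {H,He,Li,Be,C,N}; column 4 has {Be,C,N} → B.
Cell (r6,c2): row 6 has {He,Be,C,N}; column 2 has {Li,Be,B,C,N} → H.
Cell (r3,c2): row 3 has {Be,B,C}; column 2 has {H,Li,Be,B,C,N} → He.
Cell (r6,c1): row 6 has {H,He,Be,C,N}; column 1 has {He,Be,B,N} → Li.
Cell (r6,c5): row 6 has {H,He,Li,Be,C,N}; column 5 has {H,He,Be,C} → B.
Cell (r1,c1): row 1 has {H,Be,B,N}; column 1 has {He,Li,Be,B,N} → C.
Cell (r1,c7): row 1 has {H,Be,B,C,N}; column 7 has {H,He,Be,B} → Li.
Cell (r3,c7): row 3 has {He,Be,B,C}; column 7 has {H,He,Li,Be,B} → N.
Cell (r5,c1): row 5 has {He,Be,B}; column 1 has {He,Li,Be,B,C,N} → H.
Cell (r5,c4): row 5 has {H,He,Be,B}; column 4 has {Be,B,C,N} → Li.
Cell (r5,c5): row 5 has {H,He,Li,Be,B}; column 5 has {H,He,Be,B,C} → N.
Cell (r5,c7): row 5 has {H,He,Li,Be,B,N}; column 7 has {H,He,Li,Be,B,N} → C.
Cell (r1,c4): row 1 has {H,Li,Be,B,C,N}; column 4 has {Li,Be,B,C,N} → He.
Cell (r3,c4): row 3 has {He,Be,B,C,N}; column 4 has {He,Li,Be,B,C,N} → H.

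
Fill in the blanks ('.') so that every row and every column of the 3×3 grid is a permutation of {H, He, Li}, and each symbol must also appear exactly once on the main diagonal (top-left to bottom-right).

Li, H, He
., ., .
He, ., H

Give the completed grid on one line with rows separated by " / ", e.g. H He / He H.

At row 2, column 1: row 2 is empty so far; column 1 has {He,Li}; that leaves H.
At row 2, column 2: row 2 has {H}; column 2 has {H}; the diagonal has {H,Li}; that leaves He.
At row 2, column 3: row 2 has {H,He}; column 3 has {H,He}; that leaves Li.
At row 3, column 2: row 3 has {H,He}; column 2 has {H,He}; that leaves Li.

Li H He / H He Li / He Li H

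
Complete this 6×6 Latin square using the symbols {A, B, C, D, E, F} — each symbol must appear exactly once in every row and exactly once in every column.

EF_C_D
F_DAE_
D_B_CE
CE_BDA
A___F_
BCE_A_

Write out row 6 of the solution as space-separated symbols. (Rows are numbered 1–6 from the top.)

B C E D A F

(r1,c3) = A
(r1,c5) = B
(r2,c2) = B
(r2,c6) = C
(r3,c2) = A
(r3,c4) = F
(r4,c3) = F
(r5,c2) = D
(r5,c3) = C
(r5,c4) = E
(r5,c6) = B
(r6,c4) = D
(r6,c6) = F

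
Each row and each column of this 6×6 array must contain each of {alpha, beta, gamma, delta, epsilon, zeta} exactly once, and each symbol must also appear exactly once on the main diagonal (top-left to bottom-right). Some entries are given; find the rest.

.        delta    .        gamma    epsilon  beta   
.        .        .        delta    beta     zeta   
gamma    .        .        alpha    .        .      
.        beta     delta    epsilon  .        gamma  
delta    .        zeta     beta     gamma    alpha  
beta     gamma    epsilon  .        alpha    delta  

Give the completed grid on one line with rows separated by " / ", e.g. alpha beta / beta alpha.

zeta delta alpha gamma epsilon beta / epsilon alpha gamma delta beta zeta / gamma zeta beta alpha delta epsilon / alpha beta delta epsilon zeta gamma / delta epsilon zeta beta gamma alpha / beta gamma epsilon zeta alpha delta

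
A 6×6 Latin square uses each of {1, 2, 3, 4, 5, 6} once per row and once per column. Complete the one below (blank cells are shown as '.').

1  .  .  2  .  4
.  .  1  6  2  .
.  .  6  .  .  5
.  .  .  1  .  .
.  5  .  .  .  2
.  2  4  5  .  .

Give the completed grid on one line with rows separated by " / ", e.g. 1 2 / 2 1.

1 6 5 2 3 4 / 5 4 1 6 2 3 / 2 1 6 3 4 5 / 4 3 2 1 5 6 / 6 5 3 4 1 2 / 3 2 4 5 6 1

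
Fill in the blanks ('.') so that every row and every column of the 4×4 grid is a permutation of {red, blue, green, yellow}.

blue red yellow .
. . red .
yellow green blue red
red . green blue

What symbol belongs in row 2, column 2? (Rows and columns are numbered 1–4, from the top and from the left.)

blue

(r1,c4) = green
(r2,c1) = green
(r2,c4) = yellow
(r4,c2) = yellow
(r2,c2) = blue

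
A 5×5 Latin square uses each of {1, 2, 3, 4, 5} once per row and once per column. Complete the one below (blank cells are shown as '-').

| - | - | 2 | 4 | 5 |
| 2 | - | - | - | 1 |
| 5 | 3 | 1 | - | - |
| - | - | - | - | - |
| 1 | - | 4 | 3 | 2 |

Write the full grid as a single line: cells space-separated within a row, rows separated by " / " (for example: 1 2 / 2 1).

3 1 2 4 5 / 2 4 3 5 1 / 5 3 1 2 4 / 4 2 5 1 3 / 1 5 4 3 2

(r1,c1) = 3
(r1,c2) = 1
(r2,c4) = 5
(r3,c4) = 2
(r3,c5) = 4
(r4,c1) = 4
(r4,c4) = 1
(r4,c5) = 3
(r5,c2) = 5
(r2,c2) = 4
(r2,c3) = 3
(r4,c2) = 2
(r4,c3) = 5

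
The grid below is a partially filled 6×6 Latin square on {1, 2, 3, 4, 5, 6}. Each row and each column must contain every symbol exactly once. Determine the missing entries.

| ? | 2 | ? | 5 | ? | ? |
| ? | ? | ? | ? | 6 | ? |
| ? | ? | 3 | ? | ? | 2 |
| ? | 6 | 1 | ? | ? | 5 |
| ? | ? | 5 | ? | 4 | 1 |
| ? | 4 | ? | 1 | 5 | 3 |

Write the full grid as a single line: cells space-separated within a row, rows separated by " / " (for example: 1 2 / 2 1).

Cell (r2,c6): row 2 has {6}; column 6 has {1,2,3,5} → 4.
Cell (r3,c5): row 3 has {2,3}; column 5 has {4,5,6} → 1.
Cell (r5,c2): row 5 has {1,4,5}; column 2 has {2,4,6} → 3.
Cell (r1,c5): row 1 has {2,5}; column 5 has {1,4,5,6} → 3.
Cell (r1,c6): row 1 has {2,3,5}; column 6 has {1,2,3,4,5} → 6.
Cell (r2,c3): row 2 has {4,6}; column 3 has {1,3,5} → 2.
Cell (r2,c4): row 2 has {2,4,6}; column 4 has {1,5} → 3.
Cell (r3,c2): row 3 has {1,2,3}; column 2 has {2,3,4,6} → 5.
Cell (r4,c5): row 4 has {1,5,6}; column 5 has {1,3,4,5,6} → 2.
Cell (r6,c3): row 6 has {1,3,4,5}; column 3 has {1,2,3,5} → 6.
Cell (r1,c3): row 1 has {2,3,5,6}; column 3 has {1,2,3,5,6} → 4.
Cell (r2,c2): row 2 has {2,3,4,6}; column 2 has {2,3,4,5,6} → 1.
Cell (r4,c4): row 4 has {1,2,5,6}; column 4 has {1,3,5} → 4.
Cell (r6,c1): row 6 has {1,3,4,5,6}; column 1 is empty so far → 2.
Cell (r1,c1): row 1 has {2,3,4,5,6}; column 1 has {2} → 1.
Cell (r2,c1): row 2 has {1,2,3,4,6}; column 1 has {1,2} → 5.
Cell (r3,c4): row 3 has {1,2,3,5}; column 4 has {1,3,4,5} → 6.
Cell (r4,c1): row 4 has {1,2,4,5,6}; column 1 has {1,2,5} → 3.
Cell (r5,c1): row 5 has {1,3,4,5}; column 1 has {1,2,3,5} → 6.
Cell (r5,c4): row 5 has {1,3,4,5,6}; column 4 has {1,3,4,5,6} → 2.
Cell (r3,c1): row 3 has {1,2,3,5,6}; column 1 has {1,2,3,5,6} → 4.

1 2 4 5 3 6 / 5 1 2 3 6 4 / 4 5 3 6 1 2 / 3 6 1 4 2 5 / 6 3 5 2 4 1 / 2 4 6 1 5 3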